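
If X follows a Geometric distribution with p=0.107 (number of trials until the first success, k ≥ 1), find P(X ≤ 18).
0.869585

We have X ~ Geometric(p=0.107) (number of trials until the first success, k ≥ 1).

The CDF gives us P(X ≤ k).

Using the CDF:
P(X ≤ 18) = 0.869585

This means there's approximately a 87.0% chance that X is at most 18.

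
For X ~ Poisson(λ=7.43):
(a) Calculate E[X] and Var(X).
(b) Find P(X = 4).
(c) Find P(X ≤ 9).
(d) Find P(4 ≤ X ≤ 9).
(a) E[X] = 7.4300, Var(X) = 7.4300
(b) P(X = 4) = 0.075324
(c) P(X ≤ 9) = 0.784362
(d) P(4 ≤ X ≤ 9) = 0.722436

We have X ~ Poisson(λ=7.43).

(a) Moments:
E[X] = 7.4300
Var(X) = 7.4300
σ = √Var(X) = 2.7258

(b) Point probability using PMF:
P(X = 4) = 0.075324

(c) Cumulative probability using CDF:
P(X ≤ 9) = F(9) = 0.784362

(d) Range probability:
P(4 ≤ X ≤ 9) = P(X ≤ 9) - P(X ≤ 3)
                   = F(9) - F(3)
                   = 0.784362 - 0.061926
                   = 0.722436

This means approximately 72.2% of outcomes fall in the interval [4, 9].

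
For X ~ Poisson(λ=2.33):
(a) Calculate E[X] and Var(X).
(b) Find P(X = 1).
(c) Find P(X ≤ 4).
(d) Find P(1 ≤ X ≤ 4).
(a) E[X] = 2.3300, Var(X) = 2.3300
(b) P(X = 1) = 0.226699
(c) P(X ≤ 4) = 0.912703
(d) P(1 ≤ X ≤ 4) = 0.815408

We have X ~ Poisson(λ=2.33).

(a) Moments:
E[X] = 2.3300
Var(X) = 2.3300
σ = √Var(X) = 1.5264

(b) Point probability using PMF:
P(X = 1) = 0.226699

(c) Cumulative probability using CDF:
P(X ≤ 4) = F(4) = 0.912703

(d) Range probability:
P(1 ≤ X ≤ 4) = P(X ≤ 4) - P(X ≤ 0)
                   = F(4) - F(0)
                   = 0.912703 - 0.097296
                   = 0.815408

This means approximately 81.5% of outcomes fall in the interval [1, 4].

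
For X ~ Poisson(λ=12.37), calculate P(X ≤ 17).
0.921744

We have X ~ Poisson(λ=12.37).

The CDF gives us P(X ≤ k).

Using the CDF:
P(X ≤ 17) = 0.921744

This means there's approximately a 92.2% chance that X is at most 17.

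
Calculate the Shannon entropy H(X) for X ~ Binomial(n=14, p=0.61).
2.0185 nats

We have X ~ Binomial(n=14, p=0.61).

The Shannon entropy measures the uncertainty or information content of the distribution.

For a Binomial distribution with n=14, p=0.61:
H(X) = 2.0185 nats

(In bits, this would be 2.9121 bits.)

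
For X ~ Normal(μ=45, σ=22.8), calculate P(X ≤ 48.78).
0.565839

We have X ~ Normal(μ=45, σ=22.8).

The CDF gives us P(X ≤ k).

Using the CDF:
P(X ≤ 48.78) = 0.565839

This means there's approximately a 56.6% chance that X is at most 48.78.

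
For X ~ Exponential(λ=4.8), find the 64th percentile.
0.2128

We have X ~ Exponential(λ=4.8).

We want to find x such that P(X ≤ x) = 0.64.

This is the 64th percentile, which means 64% of values fall below this point.

Using the inverse CDF (quantile function):
x = F⁻¹(0.64) = 0.2128

Verification: P(X ≤ 0.2128) = 0.64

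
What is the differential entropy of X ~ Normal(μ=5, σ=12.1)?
3.9121 nats

We have X ~ Normal(μ=5, σ=12.1).

The differential entropy measures the uncertainty or information content of the distribution.

For a Normal distribution with μ=5, σ=12.1:
h(X) = 3.9121 nats

(In bits, this would be 5.6440 bits.)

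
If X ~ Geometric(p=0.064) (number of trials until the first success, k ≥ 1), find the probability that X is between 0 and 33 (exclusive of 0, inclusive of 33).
0.887254

We have X ~ Geometric(p=0.064) (number of trials until the first success, k ≥ 1).

To find P(0 < X ≤ 33), we use:
P(0 < X ≤ 33) = P(X ≤ 33) - P(X ≤ 0)
                 = F(33) - F(0)
                 = 0.887254 - 0.000000
                 = 0.887254

So there's approximately a 88.7% chance that X falls in this range.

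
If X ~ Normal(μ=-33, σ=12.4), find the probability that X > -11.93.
0.044641

We have X ~ Normal(μ=-33, σ=12.4).

P(X > -11.93) = 1 - P(X ≤ -11.93)
                = 1 - F(-11.93)
                = 1 - 0.955359
                = 0.044641

So there's approximately a 4.5% chance that X exceeds -11.93.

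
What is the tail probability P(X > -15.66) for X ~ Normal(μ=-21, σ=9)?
0.276479

We have X ~ Normal(μ=-21, σ=9).

P(X > -15.66) = 1 - P(X ≤ -15.66)
                = 1 - F(-15.66)
                = 1 - 0.723521
                = 0.276479

So there's approximately a 27.6% chance that X exceeds -15.66.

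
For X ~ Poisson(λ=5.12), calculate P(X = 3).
0.133681

We have X ~ Poisson(λ=5.12).

For a Poisson distribution, the PMF gives us the probability of each outcome.

Using the PMF formula:
P(X = 3) = 0.133681

Rounded to 4 decimal places: 0.1337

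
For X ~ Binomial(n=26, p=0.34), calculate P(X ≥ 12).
0.136062

We have X ~ Binomial(n=26, p=0.34).

For discrete distributions, P(X ≥ 12) = 1 - P(X ≤ 11).

P(X ≤ 11) = 0.863938
P(X ≥ 12) = 1 - 0.863938 = 0.136062

So there's approximately a 13.6% chance that X is at least 12.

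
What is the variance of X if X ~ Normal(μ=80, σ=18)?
324.0000

We have X ~ Normal(μ=80, σ=18).

For a Normal distribution with μ=80, σ=18:
Var(X) = 324.0000

The variance measures the spread of the distribution around the mean.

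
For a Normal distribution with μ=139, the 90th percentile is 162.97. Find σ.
σ = 18.7039

For X ~ Normal(μ, σ), the p-th percentile satisfies x = μ + z_p × σ,
where z_p = Φ⁻¹(p) is the standard normal quantile.

Step 1: z_{0.9} = Φ⁻¹(0.9) = 1.2816

Step 2: Solve for σ:
162.97 = 139 + 1.2816 × σ
σ = (162.97 - 139) / 1.2816
σ = 23.97 / 1.2816
σ = 18.7039

Verification: μ + z × σ = 139 + 1.2816 × 18.7039 = 162.97 ✓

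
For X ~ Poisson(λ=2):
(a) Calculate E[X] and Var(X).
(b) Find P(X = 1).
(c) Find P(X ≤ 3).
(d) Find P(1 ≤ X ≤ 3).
(a) E[X] = 2.0000, Var(X) = 2.0000
(b) P(X = 1) = 0.270671
(c) P(X ≤ 3) = 0.857123
(d) P(1 ≤ X ≤ 3) = 0.721788

We have X ~ Poisson(λ=2).

(a) Moments:
E[X] = 2.0000
Var(X) = 2.0000
σ = √Var(X) = 1.4142

(b) Point probability using PMF:
P(X = 1) = 0.270671

(c) Cumulative probability using CDF:
P(X ≤ 3) = F(3) = 0.857123

(d) Range probability:
P(1 ≤ X ≤ 3) = P(X ≤ 3) - P(X ≤ 0)
                   = F(3) - F(0)
                   = 0.857123 - 0.135335
                   = 0.721788

This means approximately 72.2% of outcomes fall in the interval [1, 3].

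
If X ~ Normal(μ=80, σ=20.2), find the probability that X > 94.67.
0.233847

We have X ~ Normal(μ=80, σ=20.2).

P(X > 94.67) = 1 - P(X ≤ 94.67)
                = 1 - F(94.67)
                = 1 - 0.766153
                = 0.233847

So there's approximately a 23.4% chance that X exceeds 94.67.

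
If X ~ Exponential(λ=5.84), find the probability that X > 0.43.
0.081171

We have X ~ Exponential(λ=5.84).

P(X > 0.43) = 1 - P(X ≤ 0.43)
                = 1 - F(0.43)
                = 1 - 0.918829
                = 0.081171

So there's approximately a 8.1% chance that X exceeds 0.43.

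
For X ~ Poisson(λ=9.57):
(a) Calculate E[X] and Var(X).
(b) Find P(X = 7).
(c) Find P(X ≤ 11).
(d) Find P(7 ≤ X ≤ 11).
(a) E[X] = 9.5700, Var(X) = 9.5700
(b) P(X = 7) = 0.101802
(c) P(X ≤ 11) = 0.744483
(d) P(7 ≤ X ≤ 11) = 0.584814

We have X ~ Poisson(λ=9.57).

(a) Moments:
E[X] = 9.5700
Var(X) = 9.5700
σ = √Var(X) = 3.0935

(b) Point probability using PMF:
P(X = 7) = 0.101802

(c) Cumulative probability using CDF:
P(X ≤ 11) = F(11) = 0.744483

(d) Range probability:
P(7 ≤ X ≤ 11) = P(X ≤ 11) - P(X ≤ 6)
                   = F(11) - F(6)
                   = 0.744483 - 0.159668
                   = 0.584814

This means approximately 58.5% of outcomes fall in the interval [7, 11].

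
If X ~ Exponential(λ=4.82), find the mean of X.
0.2075

We have X ~ Exponential(λ=4.82).

For an Exponential distribution with λ=4.82:
E[X] = 0.2075

This is the expected (average) value of X.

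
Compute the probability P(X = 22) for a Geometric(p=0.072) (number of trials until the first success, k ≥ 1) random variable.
0.014991

We have X ~ Geometric(p=0.072) (number of trials until the first success, k ≥ 1).

For a Geometric distribution, the PMF gives us the probability of each outcome.

Using the PMF formula:
P(X = 22) = 0.014991

Rounded to 4 decimal places: 0.0150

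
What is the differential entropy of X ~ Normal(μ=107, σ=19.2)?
4.3738 nats

We have X ~ Normal(μ=107, σ=19.2).

The differential entropy measures the uncertainty or information content of the distribution.

For a Normal distribution with μ=107, σ=19.2:
h(X) = 4.3738 nats

(In bits, this would be 6.3101 bits.)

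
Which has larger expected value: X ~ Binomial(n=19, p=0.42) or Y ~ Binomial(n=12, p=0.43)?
X has larger mean (7.9800 > 5.1600)

Compute the expected value for each distribution:

X ~ Binomial(n=19, p=0.42):
E[X] = 7.9800

Y ~ Binomial(n=12, p=0.43):
E[Y] = 5.1600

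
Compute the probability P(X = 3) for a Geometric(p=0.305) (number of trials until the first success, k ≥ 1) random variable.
0.147323

We have X ~ Geometric(p=0.305) (number of trials until the first success, k ≥ 1).

For a Geometric distribution, the PMF gives us the probability of each outcome.

Using the PMF formula:
P(X = 3) = 0.147323

Rounded to 4 decimal places: 0.1473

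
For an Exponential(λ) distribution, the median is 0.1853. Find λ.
λ = 3.7407

For X ~ Exponential(λ), the CDF is F(x) = 1 - e^(-λx).
The median m satisfies F(m) = 0.5:
1 - e^(-λm) = 0.5
e^(-λm) = 0.5
λm = ln(2)
m = ln(2) / λ

Given m = 0.1853:
λ = ln(2) / 0.1853 = 0.693147 / 0.1853 = 3.7407

Verification: ln(2) / 3.7407 = 0.1853 ✓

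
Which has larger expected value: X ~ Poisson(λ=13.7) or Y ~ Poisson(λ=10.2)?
X has larger mean (13.7000 > 10.2000)

Compute the expected value for each distribution:

X ~ Poisson(λ=13.7):
E[X] = 13.7000

Y ~ Poisson(λ=10.2):
E[Y] = 10.2000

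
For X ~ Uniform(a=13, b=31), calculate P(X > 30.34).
0.036667

We have X ~ Uniform(a=13, b=31).

P(X > 30.34) = 1 - P(X ≤ 30.34)
                = 1 - F(30.34)
                = 1 - 0.963333
                = 0.036667

So there's approximately a 3.7% chance that X exceeds 30.34.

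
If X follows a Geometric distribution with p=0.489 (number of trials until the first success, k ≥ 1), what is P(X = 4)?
0.065249

We have X ~ Geometric(p=0.489) (number of trials until the first success, k ≥ 1).

For a Geometric distribution, the PMF gives us the probability of each outcome.

Using the PMF formula:
P(X = 4) = 0.065249

Rounded to 4 decimal places: 0.0652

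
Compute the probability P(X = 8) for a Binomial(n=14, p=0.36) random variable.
0.058218

We have X ~ Binomial(n=14, p=0.36).

For a Binomial distribution, the PMF gives us the probability of each outcome.

Using the PMF formula:
P(X = 8) = 0.058218

Rounded to 4 decimal places: 0.0582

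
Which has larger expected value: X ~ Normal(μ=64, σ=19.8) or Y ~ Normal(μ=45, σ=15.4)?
X has larger mean (64.0000 > 45.0000)

Compute the expected value for each distribution:

X ~ Normal(μ=64, σ=19.8):
E[X] = 64.0000

Y ~ Normal(μ=45, σ=15.4):
E[Y] = 45.0000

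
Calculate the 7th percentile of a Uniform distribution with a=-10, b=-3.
-9.5100

We have X ~ Uniform(a=-10, b=-3).

We want to find x such that P(X ≤ x) = 0.07.

This is the 7th percentile, which means 7% of values fall below this point.

Using the inverse CDF (quantile function):
x = F⁻¹(0.07) = -9.5100

Verification: P(X ≤ -9.5100) = 0.07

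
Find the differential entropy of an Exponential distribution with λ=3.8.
-0.3350 nats

We have X ~ Exponential(λ=3.8).

The differential entropy measures the uncertainty or information content of the distribution.

For an Exponential distribution with λ=3.8:
h(X) = -0.3350 nats

(In bits, this would be -0.4833 bits.)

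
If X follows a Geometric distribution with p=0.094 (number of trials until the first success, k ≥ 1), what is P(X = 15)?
0.023601

We have X ~ Geometric(p=0.094) (number of trials until the first success, k ≥ 1).

For a Geometric distribution, the PMF gives us the probability of each outcome.

Using the PMF formula:
P(X = 15) = 0.023601

Rounded to 4 decimal places: 0.0236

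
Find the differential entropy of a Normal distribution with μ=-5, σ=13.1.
3.9916 nats

We have X ~ Normal(μ=-5, σ=13.1).

The differential entropy measures the uncertainty or information content of the distribution.

For a Normal distribution with μ=-5, σ=13.1:
h(X) = 3.9916 nats

(In bits, this would be 5.7586 bits.)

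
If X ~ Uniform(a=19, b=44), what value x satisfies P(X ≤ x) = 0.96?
43.0000

We have X ~ Uniform(a=19, b=44).

We want to find x such that P(X ≤ x) = 0.96.

This is the 96th percentile, which means 96% of values fall below this point.

Using the inverse CDF (quantile function):
x = F⁻¹(0.96) = 43.0000

Verification: P(X ≤ 43.0000) = 0.96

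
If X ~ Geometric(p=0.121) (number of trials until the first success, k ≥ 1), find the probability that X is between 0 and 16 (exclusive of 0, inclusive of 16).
0.872995

We have X ~ Geometric(p=0.121) (number of trials until the first success, k ≥ 1).

To find P(0 < X ≤ 16), we use:
P(0 < X ≤ 16) = P(X ≤ 16) - P(X ≤ 0)
                 = F(16) - F(0)
                 = 0.872995 - 0.000000
                 = 0.872995

So there's approximately a 87.3% chance that X falls in this range.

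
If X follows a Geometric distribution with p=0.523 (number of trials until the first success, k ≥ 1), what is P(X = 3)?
0.118998

We have X ~ Geometric(p=0.523) (number of trials until the first success, k ≥ 1).

For a Geometric distribution, the PMF gives us the probability of each outcome.

Using the PMF formula:
P(X = 3) = 0.118998

Rounded to 4 decimal places: 0.1190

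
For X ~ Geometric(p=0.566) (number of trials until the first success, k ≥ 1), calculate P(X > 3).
0.081747

We have X ~ Geometric(p=0.566) (number of trials until the first success, k ≥ 1).

P(X > 3) = 1 - P(X ≤ 3)
                = 1 - F(3)
                = 1 - 0.918253
                = 0.081747

So there's approximately a 8.2% chance that X exceeds 3.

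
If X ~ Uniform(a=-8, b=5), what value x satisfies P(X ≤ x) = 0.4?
-2.8000

We have X ~ Uniform(a=-8, b=5).

We want to find x such that P(X ≤ x) = 0.4.

This is the 40th percentile, which means 40% of values fall below this point.

Using the inverse CDF (quantile function):
x = F⁻¹(0.4) = -2.8000

Verification: P(X ≤ -2.8000) = 0.4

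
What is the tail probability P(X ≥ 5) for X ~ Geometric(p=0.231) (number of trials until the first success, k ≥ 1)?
0.349708

We have X ~ Geometric(p=0.231) (number of trials until the first success, k ≥ 1).

For discrete distributions, P(X ≥ 5) = 1 - P(X ≤ 4).

P(X ≤ 4) = 0.650292
P(X ≥ 5) = 1 - 0.650292 = 0.349708

So there's approximately a 35.0% chance that X is at least 5.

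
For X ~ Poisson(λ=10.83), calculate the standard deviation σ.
3.2909

We have X ~ Poisson(λ=10.83).

For a Poisson distribution with λ=10.83:
σ = √Var(X) = 3.2909

The standard deviation is the square root of the variance.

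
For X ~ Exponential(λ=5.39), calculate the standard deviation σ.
0.1855

We have X ~ Exponential(λ=5.39).

For an Exponential distribution with λ=5.39:
σ = √Var(X) = 0.1855

The standard deviation is the square root of the variance.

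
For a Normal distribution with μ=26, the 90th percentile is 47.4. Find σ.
σ = 16.6985

For X ~ Normal(μ, σ), the p-th percentile satisfies x = μ + z_p × σ,
where z_p = Φ⁻¹(p) is the standard normal quantile.

Step 1: z_{0.9} = Φ⁻¹(0.9) = 1.2816

Step 2: Solve for σ:
47.4 = 26 + 1.2816 × σ
σ = (47.4 - 26) / 1.2816
σ = 21.40 / 1.2816
σ = 16.6985

Verification: μ + z × σ = 26 + 1.2816 × 16.6985 = 47.40 ✓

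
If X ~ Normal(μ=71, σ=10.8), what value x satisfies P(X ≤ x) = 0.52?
71.5417

We have X ~ Normal(μ=71, σ=10.8).

We want to find x such that P(X ≤ x) = 0.52.

This is the 52nd percentile, which means 52% of values fall below this point.

Using the inverse CDF (quantile function):
x = F⁻¹(0.52) = 71.5417

Verification: P(X ≤ 71.5417) = 0.52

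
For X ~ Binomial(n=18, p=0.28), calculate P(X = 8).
0.061894

We have X ~ Binomial(n=18, p=0.28).

For a Binomial distribution, the PMF gives us the probability of each outcome.

Using the PMF formula:
P(X = 8) = 0.061894

Rounded to 4 decimal places: 0.0619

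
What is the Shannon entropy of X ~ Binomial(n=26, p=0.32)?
2.2832 nats

We have X ~ Binomial(n=26, p=0.32).

The Shannon entropy measures the uncertainty or information content of the distribution.

For a Binomial distribution with n=26, p=0.32:
H(X) = 2.2832 nats

(In bits, this would be 3.2939 bits.)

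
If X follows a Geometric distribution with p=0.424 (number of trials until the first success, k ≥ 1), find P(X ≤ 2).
0.668224

We have X ~ Geometric(p=0.424) (number of trials until the first success, k ≥ 1).

The CDF gives us P(X ≤ k).

Using the CDF:
P(X ≤ 2) = 0.668224

This means there's approximately a 66.8% chance that X is at most 2.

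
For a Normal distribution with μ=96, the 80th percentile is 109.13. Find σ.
σ = 15.6008

For X ~ Normal(μ, σ), the p-th percentile satisfies x = μ + z_p × σ,
where z_p = Φ⁻¹(p) is the standard normal quantile.

Step 1: z_{0.8} = Φ⁻¹(0.8) = 0.8416

Step 2: Solve for σ:
109.13 = 96 + 0.8416 × σ
σ = (109.13 - 96) / 0.8416
σ = 13.13 / 0.8416
σ = 15.6008

Verification: μ + z × σ = 96 + 0.8416 × 15.6008 = 109.13 ✓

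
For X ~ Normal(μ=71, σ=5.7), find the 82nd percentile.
76.2176

We have X ~ Normal(μ=71, σ=5.7).

We want to find x such that P(X ≤ x) = 0.82.

This is the 82nd percentile, which means 82% of values fall below this point.

Using the inverse CDF (quantile function):
x = F⁻¹(0.82) = 76.2176

Verification: P(X ≤ 76.2176) = 0.82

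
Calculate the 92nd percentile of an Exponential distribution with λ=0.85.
2.9714

We have X ~ Exponential(λ=0.85).

We want to find x such that P(X ≤ x) = 0.92.

This is the 92nd percentile, which means 92% of values fall below this point.

Using the inverse CDF (quantile function):
x = F⁻¹(0.92) = 2.9714

Verification: P(X ≤ 2.9714) = 0.92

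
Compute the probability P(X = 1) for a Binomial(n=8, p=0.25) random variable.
0.266968

We have X ~ Binomial(n=8, p=0.25).

For a Binomial distribution, the PMF gives us the probability of each outcome.

Using the PMF formula:
P(X = 1) = 0.266968

Rounded to 4 decimal places: 0.2670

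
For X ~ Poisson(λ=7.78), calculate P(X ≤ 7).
0.484068

We have X ~ Poisson(λ=7.78).

The CDF gives us P(X ≤ k).

Using the CDF:
P(X ≤ 7) = 0.484068

This means there's approximately a 48.4% chance that X is at most 7.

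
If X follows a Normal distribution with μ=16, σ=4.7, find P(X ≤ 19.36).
0.762663

We have X ~ Normal(μ=16, σ=4.7).

The CDF gives us P(X ≤ k).

Using the CDF:
P(X ≤ 19.36) = 0.762663

This means there's approximately a 76.3% chance that X is at most 19.36.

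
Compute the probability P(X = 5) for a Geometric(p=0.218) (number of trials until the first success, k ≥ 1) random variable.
0.081524

We have X ~ Geometric(p=0.218) (number of trials until the first success, k ≥ 1).

For a Geometric distribution, the PMF gives us the probability of each outcome.

Using the PMF formula:
P(X = 5) = 0.081524

Rounded to 4 decimal places: 0.0815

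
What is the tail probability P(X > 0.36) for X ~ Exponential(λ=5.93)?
0.118268

We have X ~ Exponential(λ=5.93).

P(X > 0.36) = 1 - P(X ≤ 0.36)
                = 1 - F(0.36)
                = 1 - 0.881732
                = 0.118268

So there's approximately a 11.8% chance that X exceeds 0.36.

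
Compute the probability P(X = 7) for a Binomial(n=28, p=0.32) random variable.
0.123624

We have X ~ Binomial(n=28, p=0.32).

For a Binomial distribution, the PMF gives us the probability of each outcome.

Using the PMF formula:
P(X = 7) = 0.123624

Rounded to 4 decimal places: 0.1236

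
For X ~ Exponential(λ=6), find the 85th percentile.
0.3162

We have X ~ Exponential(λ=6).

We want to find x such that P(X ≤ x) = 0.85.

This is the 85th percentile, which means 85% of values fall below this point.

Using the inverse CDF (quantile function):
x = F⁻¹(0.85) = 0.3162

Verification: P(X ≤ 0.3162) = 0.85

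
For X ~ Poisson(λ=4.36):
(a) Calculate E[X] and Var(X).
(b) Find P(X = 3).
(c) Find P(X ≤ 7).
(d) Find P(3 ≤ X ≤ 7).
(a) E[X] = 4.3600, Var(X) = 4.3600
(b) P(X = 3) = 0.176516
(c) P(X ≤ 7) = 0.924495
(d) P(3 ≤ X ≤ 7) = 0.734547

We have X ~ Poisson(λ=4.36).

(a) Moments:
E[X] = 4.3600
Var(X) = 4.3600
σ = √Var(X) = 2.0881

(b) Point probability using PMF:
P(X = 3) = 0.176516

(c) Cumulative probability using CDF:
P(X ≤ 7) = F(7) = 0.924495

(d) Range probability:
P(3 ≤ X ≤ 7) = P(X ≤ 7) - P(X ≤ 2)
                   = F(7) - F(2)
                   = 0.924495 - 0.189948
                   = 0.734547

This means approximately 73.5% of outcomes fall in the interval [3, 7].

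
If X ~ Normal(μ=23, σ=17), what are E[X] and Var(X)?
E[X] = 23.0000, Var(X) = 289.0000

We have X ~ Normal(μ=23, σ=17).

For a Normal distribution with μ=23, σ=17:

Expected value:
E[X] = 23.0000

Variance:
Var(X) = 289.0000

Standard deviation:
σ = √Var(X) = 17.0000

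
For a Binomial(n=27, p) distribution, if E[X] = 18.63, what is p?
p = 0.69

For a Binomial(n, p) distribution:
E[X] = n × p

Given n = 27 and E[X] = 18.63:
18.63 = 27 × p
p = 18.63 / 27 = 0.69

Verification: Binomial(27, 0.69) has E[X] = 18.63 ✓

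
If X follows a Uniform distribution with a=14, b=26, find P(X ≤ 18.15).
0.345833

We have X ~ Uniform(a=14, b=26).

The CDF gives us P(X ≤ k).

Using the CDF:
P(X ≤ 18.15) = 0.345833

This means there's approximately a 34.6% chance that X is at most 18.15.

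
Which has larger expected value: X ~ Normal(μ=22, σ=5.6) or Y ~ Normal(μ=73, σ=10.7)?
Y has larger mean (73.0000 > 22.0000)

Compute the expected value for each distribution:

X ~ Normal(μ=22, σ=5.6):
E[X] = 22.0000

Y ~ Normal(μ=73, σ=10.7):
E[Y] = 73.0000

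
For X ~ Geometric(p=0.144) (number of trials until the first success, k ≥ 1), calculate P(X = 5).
0.077314

We have X ~ Geometric(p=0.144) (number of trials until the first success, k ≥ 1).

For a Geometric distribution, the PMF gives us the probability of each outcome.

Using the PMF formula:
P(X = 5) = 0.077314

Rounded to 4 decimal places: 0.0773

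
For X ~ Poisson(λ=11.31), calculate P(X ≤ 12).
0.654345

We have X ~ Poisson(λ=11.31).

The CDF gives us P(X ≤ k).

Using the CDF:
P(X ≤ 12) = 0.654345

This means there's approximately a 65.4% chance that X is at most 12.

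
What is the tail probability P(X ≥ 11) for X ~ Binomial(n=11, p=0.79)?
0.074799

We have X ~ Binomial(n=11, p=0.79).

For discrete distributions, P(X ≥ 11) = 1 - P(X ≤ 10).

P(X ≤ 10) = 0.925201
P(X ≥ 11) = 1 - 0.925201 = 0.074799

So there's approximately a 7.5% chance that X is at least 11.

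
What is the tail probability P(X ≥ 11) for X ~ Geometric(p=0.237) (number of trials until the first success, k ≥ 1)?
0.066872

We have X ~ Geometric(p=0.237) (number of trials until the first success, k ≥ 1).

For discrete distributions, P(X ≥ 11) = 1 - P(X ≤ 10).

P(X ≤ 10) = 0.933128
P(X ≥ 11) = 1 - 0.933128 = 0.066872

So there's approximately a 6.7% chance that X is at least 11.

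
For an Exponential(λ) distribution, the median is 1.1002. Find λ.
λ = 0.6300

For X ~ Exponential(λ), the CDF is F(x) = 1 - e^(-λx).
The median m satisfies F(m) = 0.5:
1 - e^(-λm) = 0.5
e^(-λm) = 0.5
λm = ln(2)
m = ln(2) / λ

Given m = 1.1002:
λ = ln(2) / 1.1002 = 0.693147 / 1.1002 = 0.6300

Verification: ln(2) / 0.6300 = 1.1002 ✓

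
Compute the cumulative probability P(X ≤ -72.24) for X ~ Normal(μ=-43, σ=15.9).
0.032958

We have X ~ Normal(μ=-43, σ=15.9).

The CDF gives us P(X ≤ k).

Using the CDF:
P(X ≤ -72.24) = 0.032958

This means there's approximately a 3.3% chance that X is at most -72.24.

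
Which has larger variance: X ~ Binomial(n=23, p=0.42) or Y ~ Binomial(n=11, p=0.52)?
X has larger variance (5.6028 > 2.7456)

Compute the variance for each distribution:

X ~ Binomial(n=23, p=0.42):
Var(X) = 5.6028

Y ~ Binomial(n=11, p=0.52):
Var(Y) = 2.7456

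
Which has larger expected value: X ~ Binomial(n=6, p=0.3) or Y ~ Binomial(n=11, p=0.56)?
Y has larger mean (6.1600 > 1.8000)

Compute the expected value for each distribution:

X ~ Binomial(n=6, p=0.3):
E[X] = 1.8000

Y ~ Binomial(n=11, p=0.56):
E[Y] = 6.1600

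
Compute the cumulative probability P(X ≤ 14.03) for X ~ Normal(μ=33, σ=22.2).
0.196413

We have X ~ Normal(μ=33, σ=22.2).

The CDF gives us P(X ≤ k).

Using the CDF:
P(X ≤ 14.03) = 0.196413

This means there's approximately a 19.6% chance that X is at most 14.03.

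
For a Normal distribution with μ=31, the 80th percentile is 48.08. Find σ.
σ = 20.2942

For X ~ Normal(μ, σ), the p-th percentile satisfies x = μ + z_p × σ,
where z_p = Φ⁻¹(p) is the standard normal quantile.

Step 1: z_{0.8} = Φ⁻¹(0.8) = 0.8416

Step 2: Solve for σ:
48.08 = 31 + 0.8416 × σ
σ = (48.08 - 31) / 0.8416
σ = 17.08 / 0.8416
σ = 20.2942

Verification: μ + z × σ = 31 + 0.8416 × 20.2942 = 48.08 ✓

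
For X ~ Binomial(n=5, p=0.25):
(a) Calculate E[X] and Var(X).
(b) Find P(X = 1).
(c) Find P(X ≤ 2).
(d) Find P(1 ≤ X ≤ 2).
(a) E[X] = 1.2500, Var(X) = 0.9375
(b) P(X = 1) = 0.395508
(c) P(X ≤ 2) = 0.896484
(d) P(1 ≤ X ≤ 2) = 0.659180

We have X ~ Binomial(n=5, p=0.25).

(a) Moments:
E[X] = 1.2500
Var(X) = 0.9375
σ = √Var(X) = 0.9682

(b) Point probability using PMF:
P(X = 1) = 0.395508

(c) Cumulative probability using CDF:
P(X ≤ 2) = F(2) = 0.896484

(d) Range probability:
P(1 ≤ X ≤ 2) = P(X ≤ 2) - P(X ≤ 0)
                   = F(2) - F(0)
                   = 0.896484 - 0.237305
                   = 0.659180

This means approximately 65.9% of outcomes fall in the interval [1, 2].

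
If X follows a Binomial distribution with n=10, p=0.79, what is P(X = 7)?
0.213417

We have X ~ Binomial(n=10, p=0.79).

For a Binomial distribution, the PMF gives us the probability of each outcome.

Using the PMF formula:
P(X = 7) = 0.213417

Rounded to 4 decimal places: 0.2134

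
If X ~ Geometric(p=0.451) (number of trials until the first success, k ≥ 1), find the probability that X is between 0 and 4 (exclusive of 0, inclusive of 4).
0.909157

We have X ~ Geometric(p=0.451) (number of trials until the first success, k ≥ 1).

To find P(0 < X ≤ 4), we use:
P(0 < X ≤ 4) = P(X ≤ 4) - P(X ≤ 0)
                 = F(4) - F(0)
                 = 0.909157 - 0.000000
                 = 0.909157

So there's approximately a 90.9% chance that X falls in this range.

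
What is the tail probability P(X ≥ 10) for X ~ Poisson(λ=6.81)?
0.150772

We have X ~ Poisson(λ=6.81).

For discrete distributions, P(X ≥ 10) = 1 - P(X ≤ 9).

P(X ≤ 9) = 0.849228
P(X ≥ 10) = 1 - 0.849228 = 0.150772

So there's approximately a 15.1% chance that X is at least 10.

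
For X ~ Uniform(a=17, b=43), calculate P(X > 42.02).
0.037692

We have X ~ Uniform(a=17, b=43).

P(X > 42.02) = 1 - P(X ≤ 42.02)
                = 1 - F(42.02)
                = 1 - 0.962308
                = 0.037692

So there's approximately a 3.8% chance that X exceeds 42.02.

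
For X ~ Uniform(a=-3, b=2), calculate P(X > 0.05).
0.390000

We have X ~ Uniform(a=-3, b=2).

P(X > 0.05) = 1 - P(X ≤ 0.05)
                = 1 - F(0.05)
                = 1 - 0.610000
                = 0.390000

So there's approximately a 39.0% chance that X exceeds 0.05.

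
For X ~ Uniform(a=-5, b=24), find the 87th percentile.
20.2300

We have X ~ Uniform(a=-5, b=24).

We want to find x such that P(X ≤ x) = 0.87.

This is the 87th percentile, which means 87% of values fall below this point.

Using the inverse CDF (quantile function):
x = F⁻¹(0.87) = 20.2300

Verification: P(X ≤ 20.2300) = 0.87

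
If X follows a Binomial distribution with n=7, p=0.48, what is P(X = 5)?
0.144688

We have X ~ Binomial(n=7, p=0.48).

For a Binomial distribution, the PMF gives us the probability of each outcome.

Using the PMF formula:
P(X = 5) = 0.144688

Rounded to 4 decimal places: 0.1447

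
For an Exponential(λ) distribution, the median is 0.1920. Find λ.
λ = 3.6101

For X ~ Exponential(λ), the CDF is F(x) = 1 - e^(-λx).
The median m satisfies F(m) = 0.5:
1 - e^(-λm) = 0.5
e^(-λm) = 0.5
λm = ln(2)
m = ln(2) / λ

Given m = 0.1920:
λ = ln(2) / 0.1920 = 0.693147 / 0.1920 = 3.6101

Verification: ln(2) / 3.6101 = 0.1920 ✓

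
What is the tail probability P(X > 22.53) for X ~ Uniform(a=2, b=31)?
0.292069

We have X ~ Uniform(a=2, b=31).

P(X > 22.53) = 1 - P(X ≤ 22.53)
                = 1 - F(22.53)
                = 1 - 0.707931
                = 0.292069

So there's approximately a 29.2% chance that X exceeds 22.53.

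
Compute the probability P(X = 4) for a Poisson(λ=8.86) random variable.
0.036448

We have X ~ Poisson(λ=8.86).

For a Poisson distribution, the PMF gives us the probability of each outcome.

Using the PMF formula:
P(X = 4) = 0.036448

Rounded to 4 decimal places: 0.0364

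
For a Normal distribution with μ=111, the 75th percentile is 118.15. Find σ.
σ = 10.6006

For X ~ Normal(μ, σ), the p-th percentile satisfies x = μ + z_p × σ,
where z_p = Φ⁻¹(p) is the standard normal quantile.

Step 1: z_{0.75} = Φ⁻¹(0.75) = 0.6745

Step 2: Solve for σ:
118.15 = 111 + 0.6745 × σ
σ = (118.15 - 111) / 0.6745
σ = 7.15 / 0.6745
σ = 10.6006

Verification: μ + z × σ = 111 + 0.6745 × 10.6006 = 118.15 ✓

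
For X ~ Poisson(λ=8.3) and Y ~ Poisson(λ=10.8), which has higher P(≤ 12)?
X has higher probability (P(X ≤ 12) = 0.9207 > P(Y ≤ 12) = 0.7104)

Compute P(≤ 12) for each distribution:

X ~ Poisson(λ=8.3):
P(X ≤ 12) = 0.9207

Y ~ Poisson(λ=10.8):
P(Y ≤ 12) = 0.7104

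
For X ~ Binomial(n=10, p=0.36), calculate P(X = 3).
0.246234

We have X ~ Binomial(n=10, p=0.36).

For a Binomial distribution, the PMF gives us the probability of each outcome.

Using the PMF formula:
P(X = 3) = 0.246234

Rounded to 4 decimal places: 0.2462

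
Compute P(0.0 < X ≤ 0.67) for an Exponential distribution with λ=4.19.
0.939632

We have X ~ Exponential(λ=4.19).

To find P(0.0 < X ≤ 0.67), we use:
P(0.0 < X ≤ 0.67) = P(X ≤ 0.67) - P(X ≤ 0.0)
                 = F(0.67) - F(0.0)
                 = 0.939632 - 0.000000
                 = 0.939632

So there's approximately a 94.0% chance that X falls in this range.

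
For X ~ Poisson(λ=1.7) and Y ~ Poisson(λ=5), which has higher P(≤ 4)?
X has higher probability (P(X ≤ 4) = 0.9704 > P(Y ≤ 4) = 0.4405)

Compute P(≤ 4) for each distribution:

X ~ Poisson(λ=1.7):
P(X ≤ 4) = 0.9704

Y ~ Poisson(λ=5):
P(Y ≤ 4) = 0.4405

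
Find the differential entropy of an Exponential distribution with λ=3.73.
-0.3164 nats

We have X ~ Exponential(λ=3.73).

The differential entropy measures the uncertainty or information content of the distribution.

For an Exponential distribution with λ=3.73:
h(X) = -0.3164 nats

(In bits, this would be -0.4565 bits.)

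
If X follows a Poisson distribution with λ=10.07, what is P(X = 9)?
0.124210

We have X ~ Poisson(λ=10.07).

For a Poisson distribution, the PMF gives us the probability of each outcome.

Using the PMF formula:
P(X = 9) = 0.124210

Rounded to 4 decimal places: 0.1242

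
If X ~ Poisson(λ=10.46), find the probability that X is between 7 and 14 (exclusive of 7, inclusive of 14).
0.708767

We have X ~ Poisson(λ=10.46).

To find P(7 < X ≤ 14), we use:
P(7 < X ≤ 14) = P(X ≤ 14) - P(X ≤ 7)
                 = F(14) - F(7)
                 = 0.890373 - 0.181606
                 = 0.708767

So there's approximately a 70.9% chance that X falls in this range.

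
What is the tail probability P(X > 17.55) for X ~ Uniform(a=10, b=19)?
0.161111

We have X ~ Uniform(a=10, b=19).

P(X > 17.55) = 1 - P(X ≤ 17.55)
                = 1 - F(17.55)
                = 1 - 0.838889
                = 0.161111

So there's approximately a 16.1% chance that X exceeds 17.55.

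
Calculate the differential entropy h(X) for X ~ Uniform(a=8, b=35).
3.2958 nats

We have X ~ Uniform(a=8, b=35).

The differential entropy measures the uncertainty or information content of the distribution.

For a Uniform distribution with a=8, b=35:
h(X) = 3.2958 nats

(In bits, this would be 4.7549 bits.)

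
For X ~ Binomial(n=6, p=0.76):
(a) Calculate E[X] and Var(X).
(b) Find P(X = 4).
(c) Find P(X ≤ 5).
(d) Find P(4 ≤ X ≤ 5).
(a) E[X] = 4.5600, Var(X) = 1.0944
(b) P(X = 4) = 0.288249
(c) P(X ≤ 5) = 0.807300
(d) P(4 ≤ X ≤ 5) = 0.653365

We have X ~ Binomial(n=6, p=0.76).

(a) Moments:
E[X] = 4.5600
Var(X) = 1.0944
σ = √Var(X) = 1.0461

(b) Point probability using PMF:
P(X = 4) = 0.288249

(c) Cumulative probability using CDF:
P(X ≤ 5) = F(5) = 0.807300

(d) Range probability:
P(4 ≤ X ≤ 5) = P(X ≤ 5) - P(X ≤ 3)
                   = F(5) - F(3)
                   = 0.807300 - 0.153935
                   = 0.653365

This means approximately 65.3% of outcomes fall in the interval [4, 5].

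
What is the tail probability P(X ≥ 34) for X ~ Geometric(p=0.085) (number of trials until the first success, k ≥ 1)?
0.053321

We have X ~ Geometric(p=0.085) (number of trials until the first success, k ≥ 1).

For discrete distributions, P(X ≥ 34) = 1 - P(X ≤ 33).

P(X ≤ 33) = 0.946679
P(X ≥ 34) = 1 - 0.946679 = 0.053321

So there's approximately a 5.3% chance that X is at least 34.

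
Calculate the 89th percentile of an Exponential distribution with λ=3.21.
0.6876

We have X ~ Exponential(λ=3.21).

We want to find x such that P(X ≤ x) = 0.89.

This is the 89th percentile, which means 89% of values fall below this point.

Using the inverse CDF (quantile function):
x = F⁻¹(0.89) = 0.6876

Verification: P(X ≤ 0.6876) = 0.89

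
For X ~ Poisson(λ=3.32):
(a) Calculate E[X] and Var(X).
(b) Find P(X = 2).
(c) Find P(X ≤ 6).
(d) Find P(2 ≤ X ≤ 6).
(a) E[X] = 3.3200, Var(X) = 3.3200
(b) P(X = 2) = 0.199245
(c) P(X ≤ 6) = 0.947700
(d) P(2 ≤ X ≤ 6) = 0.791520

We have X ~ Poisson(λ=3.32).

(a) Moments:
E[X] = 3.3200
Var(X) = 3.3200
σ = √Var(X) = 1.8221

(b) Point probability using PMF:
P(X = 2) = 0.199245

(c) Cumulative probability using CDF:
P(X ≤ 6) = F(6) = 0.947700

(d) Range probability:
P(2 ≤ X ≤ 6) = P(X ≤ 6) - P(X ≤ 1)
                   = F(6) - F(1)
                   = 0.947700 - 0.156180
                   = 0.791520

This means approximately 79.2% of outcomes fall in the interval [2, 6].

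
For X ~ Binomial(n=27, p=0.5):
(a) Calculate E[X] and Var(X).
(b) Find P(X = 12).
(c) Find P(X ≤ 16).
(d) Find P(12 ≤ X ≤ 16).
(a) E[X] = 13.5000, Var(X) = 6.7500
(b) P(X = 12) = 0.129520
(c) P(X ≤ 16) = 0.876106
(d) P(12 ≤ X ≤ 16) = 0.655072

We have X ~ Binomial(n=27, p=0.5).

(a) Moments:
E[X] = 13.5000
Var(X) = 6.7500
σ = √Var(X) = 2.5981

(b) Point probability using PMF:
P(X = 12) = 0.129520

(c) Cumulative probability using CDF:
P(X ≤ 16) = F(16) = 0.876106

(d) Range probability:
P(12 ≤ X ≤ 16) = P(X ≤ 16) - P(X ≤ 11)
                   = F(16) - F(11)
                   = 0.876106 - 0.221034
                   = 0.655072

This means approximately 65.5% of outcomes fall in the interval [12, 16].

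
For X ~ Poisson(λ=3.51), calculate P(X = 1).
0.104938

We have X ~ Poisson(λ=3.51).

For a Poisson distribution, the PMF gives us the probability of each outcome.

Using the PMF formula:
P(X = 1) = 0.104938

Rounded to 4 decimal places: 0.1049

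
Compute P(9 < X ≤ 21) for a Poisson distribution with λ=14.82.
0.876177

We have X ~ Poisson(λ=14.82).

To find P(9 < X ≤ 21), we use:
P(9 < X ≤ 21) = P(X ≤ 21) - P(X ≤ 9)
                 = F(21) - F(9)
                 = 0.952078 - 0.075901
                 = 0.876177

So there's approximately a 87.6% chance that X falls in this range.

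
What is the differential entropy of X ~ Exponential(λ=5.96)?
-0.7851 nats

We have X ~ Exponential(λ=5.96).

The differential entropy measures the uncertainty or information content of the distribution.

For an Exponential distribution with λ=5.96:
h(X) = -0.7851 nats

(In bits, this would be -1.1326 bits.)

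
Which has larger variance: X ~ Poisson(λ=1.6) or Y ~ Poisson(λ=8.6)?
Y has larger variance (8.6000 > 1.6000)

Compute the variance for each distribution:

X ~ Poisson(λ=1.6):
Var(X) = 1.6000

Y ~ Poisson(λ=8.6):
Var(Y) = 8.6000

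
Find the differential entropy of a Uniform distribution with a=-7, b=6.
2.5649 nats

We have X ~ Uniform(a=-7, b=6).

The differential entropy measures the uncertainty or information content of the distribution.

For a Uniform distribution with a=-7, b=6:
h(X) = 2.5649 nats

(In bits, this would be 3.7004 bits.)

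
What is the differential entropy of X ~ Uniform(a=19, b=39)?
2.9957 nats

We have X ~ Uniform(a=19, b=39).

The differential entropy measures the uncertainty or information content of the distribution.

For a Uniform distribution with a=19, b=39:
h(X) = 2.9957 nats

(In bits, this would be 4.3219 bits.)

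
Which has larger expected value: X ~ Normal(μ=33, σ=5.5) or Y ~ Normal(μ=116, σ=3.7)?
Y has larger mean (116.0000 > 33.0000)

Compute the expected value for each distribution:

X ~ Normal(μ=33, σ=5.5):
E[X] = 33.0000

Y ~ Normal(μ=116, σ=3.7):
E[Y] = 116.0000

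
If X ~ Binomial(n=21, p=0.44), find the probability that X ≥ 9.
0.623994

We have X ~ Binomial(n=21, p=0.44).

For discrete distributions, P(X ≥ 9) = 1 - P(X ≤ 8).

P(X ≤ 8) = 0.376006
P(X ≥ 9) = 1 - 0.376006 = 0.623994

So there's approximately a 62.4% chance that X is at least 9.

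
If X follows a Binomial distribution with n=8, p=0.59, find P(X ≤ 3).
0.189538

We have X ~ Binomial(n=8, p=0.59).

The CDF gives us P(X ≤ k).

Using the CDF:
P(X ≤ 3) = 0.189538

This means there's approximately a 19.0% chance that X is at most 3.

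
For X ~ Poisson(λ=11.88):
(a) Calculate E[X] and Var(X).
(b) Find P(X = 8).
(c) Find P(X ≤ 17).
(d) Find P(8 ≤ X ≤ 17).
(a) E[X] = 11.8800, Var(X) = 11.8800
(b) P(X = 8) = 0.068170
(c) P(X ≤ 17) = 0.941518
(d) P(8 ≤ X ≤ 17) = 0.846639

We have X ~ Poisson(λ=11.88).

(a) Moments:
E[X] = 11.8800
Var(X) = 11.8800
σ = √Var(X) = 3.4467

(b) Point probability using PMF:
P(X = 8) = 0.068170

(c) Cumulative probability using CDF:
P(X ≤ 17) = F(17) = 0.941518

(d) Range probability:
P(8 ≤ X ≤ 17) = P(X ≤ 17) - P(X ≤ 7)
                   = F(17) - F(7)
                   = 0.941518 - 0.094879
                   = 0.846639

This means approximately 84.7% of outcomes fall in the interval [8, 17].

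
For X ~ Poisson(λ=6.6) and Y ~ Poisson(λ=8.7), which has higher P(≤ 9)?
X has higher probability (P(X ≤ 9) = 0.8686 > P(Y ≤ 9) = 0.6269)

Compute P(≤ 9) for each distribution:

X ~ Poisson(λ=6.6):
P(X ≤ 9) = 0.8686

Y ~ Poisson(λ=8.7):
P(Y ≤ 9) = 0.6269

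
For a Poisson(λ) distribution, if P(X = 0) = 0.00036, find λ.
λ = 7.9294

For a Poisson(λ) distribution, the PMF at 0 is:
P(X = 0) = λ^0 e^(-λ) / 0! = e^(-λ)

Given P(X = 0) = 0.00036:
e^(-λ) = 0.00036
-λ = ln(0.00036)
λ = -ln(0.00036) = 7.9294

Verification: e^(-7.9294) = 0.00036 ✓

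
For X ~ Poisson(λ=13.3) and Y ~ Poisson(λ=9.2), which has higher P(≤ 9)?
Y has higher probability (P(Y ≤ 9) = 0.5611 > P(X ≤ 9) = 0.1469)

Compute P(≤ 9) for each distribution:

X ~ Poisson(λ=13.3):
P(X ≤ 9) = 0.1469

Y ~ Poisson(λ=9.2):
P(Y ≤ 9) = 0.5611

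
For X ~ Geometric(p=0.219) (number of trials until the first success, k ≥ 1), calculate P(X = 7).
0.049699

We have X ~ Geometric(p=0.219) (number of trials until the first success, k ≥ 1).

For a Geometric distribution, the PMF gives us the probability of each outcome.

Using the PMF formula:
P(X = 7) = 0.049699

Rounded to 4 decimal places: 0.0497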